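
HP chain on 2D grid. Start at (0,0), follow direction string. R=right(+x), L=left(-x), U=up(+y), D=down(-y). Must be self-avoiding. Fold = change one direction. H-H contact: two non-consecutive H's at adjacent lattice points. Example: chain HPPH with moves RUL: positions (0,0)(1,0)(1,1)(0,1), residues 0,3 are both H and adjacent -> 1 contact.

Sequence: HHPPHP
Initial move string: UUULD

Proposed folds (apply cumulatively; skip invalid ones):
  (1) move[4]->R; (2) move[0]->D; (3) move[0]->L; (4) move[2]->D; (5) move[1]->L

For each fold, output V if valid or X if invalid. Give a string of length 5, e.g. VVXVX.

Answer: XXVXV

Derivation:
Initial: UUULD -> [(0, 0), (0, 1), (0, 2), (0, 3), (-1, 3), (-1, 2)]
Fold 1: move[4]->R => UUULR INVALID (collision), skipped
Fold 2: move[0]->D => DUULD INVALID (collision), skipped
Fold 3: move[0]->L => LUULD VALID
Fold 4: move[2]->D => LUDLD INVALID (collision), skipped
Fold 5: move[1]->L => LLULD VALID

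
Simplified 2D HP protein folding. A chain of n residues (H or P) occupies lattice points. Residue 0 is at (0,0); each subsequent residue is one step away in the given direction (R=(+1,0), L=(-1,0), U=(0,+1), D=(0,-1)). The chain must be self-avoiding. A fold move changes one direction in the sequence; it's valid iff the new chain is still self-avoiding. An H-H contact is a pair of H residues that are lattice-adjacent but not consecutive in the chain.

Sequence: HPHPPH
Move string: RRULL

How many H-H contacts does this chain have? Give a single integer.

Positions: [(0, 0), (1, 0), (2, 0), (2, 1), (1, 1), (0, 1)]
H-H contact: residue 0 @(0,0) - residue 5 @(0, 1)

Answer: 1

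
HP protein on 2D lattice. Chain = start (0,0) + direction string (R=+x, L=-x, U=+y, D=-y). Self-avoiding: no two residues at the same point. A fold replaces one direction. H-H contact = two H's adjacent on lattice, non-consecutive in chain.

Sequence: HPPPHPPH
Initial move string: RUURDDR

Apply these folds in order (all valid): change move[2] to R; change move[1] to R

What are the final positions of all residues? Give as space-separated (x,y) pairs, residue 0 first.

Initial moves: RUURDDR
Fold: move[2]->R => RURRDDR (positions: [(0, 0), (1, 0), (1, 1), (2, 1), (3, 1), (3, 0), (3, -1), (4, -1)])
Fold: move[1]->R => RRRRDDR (positions: [(0, 0), (1, 0), (2, 0), (3, 0), (4, 0), (4, -1), (4, -2), (5, -2)])

Answer: (0,0) (1,0) (2,0) (3,0) (4,0) (4,-1) (4,-2) (5,-2)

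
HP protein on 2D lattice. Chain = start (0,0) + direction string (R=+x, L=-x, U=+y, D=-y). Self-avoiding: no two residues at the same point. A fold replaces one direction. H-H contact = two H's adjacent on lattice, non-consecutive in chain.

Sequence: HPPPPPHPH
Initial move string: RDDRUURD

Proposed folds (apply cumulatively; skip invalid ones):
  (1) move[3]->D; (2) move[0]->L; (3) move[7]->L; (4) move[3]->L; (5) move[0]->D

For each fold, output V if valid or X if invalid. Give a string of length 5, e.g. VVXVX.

Initial: RDDRUURD -> [(0, 0), (1, 0), (1, -1), (1, -2), (2, -2), (2, -1), (2, 0), (3, 0), (3, -1)]
Fold 1: move[3]->D => RDDDUURD INVALID (collision), skipped
Fold 2: move[0]->L => LDDRUURD INVALID (collision), skipped
Fold 3: move[7]->L => RDDRUURL INVALID (collision), skipped
Fold 4: move[3]->L => RDDLUURD INVALID (collision), skipped
Fold 5: move[0]->D => DDDRUURD VALID

Answer: XXXXV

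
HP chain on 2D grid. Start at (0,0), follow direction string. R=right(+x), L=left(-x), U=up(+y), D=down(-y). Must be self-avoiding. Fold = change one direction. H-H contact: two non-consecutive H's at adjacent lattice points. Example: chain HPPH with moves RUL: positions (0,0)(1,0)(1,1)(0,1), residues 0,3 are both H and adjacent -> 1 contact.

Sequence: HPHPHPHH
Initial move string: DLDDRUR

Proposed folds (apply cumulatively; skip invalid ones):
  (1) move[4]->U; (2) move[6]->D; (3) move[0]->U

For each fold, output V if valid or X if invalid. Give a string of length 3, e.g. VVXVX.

Answer: XXX

Derivation:
Initial: DLDDRUR -> [(0, 0), (0, -1), (-1, -1), (-1, -2), (-1, -3), (0, -3), (0, -2), (1, -2)]
Fold 1: move[4]->U => DLDDUUR INVALID (collision), skipped
Fold 2: move[6]->D => DLDDRUD INVALID (collision), skipped
Fold 3: move[0]->U => ULDDRUR INVALID (collision), skipped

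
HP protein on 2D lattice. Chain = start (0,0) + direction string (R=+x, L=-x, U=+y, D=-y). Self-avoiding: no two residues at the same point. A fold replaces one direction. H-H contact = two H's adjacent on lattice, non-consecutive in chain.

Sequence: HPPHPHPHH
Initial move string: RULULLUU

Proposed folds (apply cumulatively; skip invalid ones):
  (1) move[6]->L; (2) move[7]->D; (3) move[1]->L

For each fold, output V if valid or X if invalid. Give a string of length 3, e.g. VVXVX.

Answer: VVX

Derivation:
Initial: RULULLUU -> [(0, 0), (1, 0), (1, 1), (0, 1), (0, 2), (-1, 2), (-2, 2), (-2, 3), (-2, 4)]
Fold 1: move[6]->L => RULULLLU VALID
Fold 2: move[7]->D => RULULLLD VALID
Fold 3: move[1]->L => RLLULLLD INVALID (collision), skipped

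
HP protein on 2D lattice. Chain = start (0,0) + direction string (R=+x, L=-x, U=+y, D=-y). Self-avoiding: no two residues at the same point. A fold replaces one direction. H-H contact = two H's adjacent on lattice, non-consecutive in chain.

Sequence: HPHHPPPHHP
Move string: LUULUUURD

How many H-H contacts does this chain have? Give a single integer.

Positions: [(0, 0), (-1, 0), (-1, 1), (-1, 2), (-2, 2), (-2, 3), (-2, 4), (-2, 5), (-1, 5), (-1, 4)]
No H-H contacts found.

Answer: 0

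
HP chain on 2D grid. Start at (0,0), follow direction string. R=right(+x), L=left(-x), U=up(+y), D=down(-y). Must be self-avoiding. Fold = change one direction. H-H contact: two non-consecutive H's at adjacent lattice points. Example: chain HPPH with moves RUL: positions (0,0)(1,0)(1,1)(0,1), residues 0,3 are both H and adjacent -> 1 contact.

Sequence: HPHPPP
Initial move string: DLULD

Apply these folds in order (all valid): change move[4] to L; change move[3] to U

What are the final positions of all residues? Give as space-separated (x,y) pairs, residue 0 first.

Initial moves: DLULD
Fold: move[4]->L => DLULL (positions: [(0, 0), (0, -1), (-1, -1), (-1, 0), (-2, 0), (-3, 0)])
Fold: move[3]->U => DLUUL (positions: [(0, 0), (0, -1), (-1, -1), (-1, 0), (-1, 1), (-2, 1)])

Answer: (0,0) (0,-1) (-1,-1) (-1,0) (-1,1) (-2,1)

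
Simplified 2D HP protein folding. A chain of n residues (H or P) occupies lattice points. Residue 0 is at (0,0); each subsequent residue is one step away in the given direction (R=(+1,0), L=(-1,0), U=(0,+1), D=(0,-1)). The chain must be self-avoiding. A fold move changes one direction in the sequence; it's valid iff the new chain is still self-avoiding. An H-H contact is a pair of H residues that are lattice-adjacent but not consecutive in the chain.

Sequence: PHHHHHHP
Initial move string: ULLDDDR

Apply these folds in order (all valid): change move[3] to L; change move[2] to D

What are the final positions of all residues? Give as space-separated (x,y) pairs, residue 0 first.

Answer: (0,0) (0,1) (-1,1) (-1,0) (-2,0) (-2,-1) (-2,-2) (-1,-2)

Derivation:
Initial moves: ULLDDDR
Fold: move[3]->L => ULLLDDR (positions: [(0, 0), (0, 1), (-1, 1), (-2, 1), (-3, 1), (-3, 0), (-3, -1), (-2, -1)])
Fold: move[2]->D => ULDLDDR (positions: [(0, 0), (0, 1), (-1, 1), (-1, 0), (-2, 0), (-2, -1), (-2, -2), (-1, -2)])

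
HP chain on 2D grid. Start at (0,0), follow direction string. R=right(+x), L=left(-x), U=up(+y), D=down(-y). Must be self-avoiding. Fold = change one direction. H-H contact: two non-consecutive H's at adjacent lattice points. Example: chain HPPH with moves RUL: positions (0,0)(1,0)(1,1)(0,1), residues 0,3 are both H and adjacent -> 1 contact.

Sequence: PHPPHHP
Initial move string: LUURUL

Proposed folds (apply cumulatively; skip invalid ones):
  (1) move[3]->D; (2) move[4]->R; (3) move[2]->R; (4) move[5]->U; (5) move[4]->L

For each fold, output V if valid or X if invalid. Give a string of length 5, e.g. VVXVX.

Answer: XXVVX

Derivation:
Initial: LUURUL -> [(0, 0), (-1, 0), (-1, 1), (-1, 2), (0, 2), (0, 3), (-1, 3)]
Fold 1: move[3]->D => LUUDUL INVALID (collision), skipped
Fold 2: move[4]->R => LUURRL INVALID (collision), skipped
Fold 3: move[2]->R => LURRUL VALID
Fold 4: move[5]->U => LURRUU VALID
Fold 5: move[4]->L => LURRLU INVALID (collision), skipped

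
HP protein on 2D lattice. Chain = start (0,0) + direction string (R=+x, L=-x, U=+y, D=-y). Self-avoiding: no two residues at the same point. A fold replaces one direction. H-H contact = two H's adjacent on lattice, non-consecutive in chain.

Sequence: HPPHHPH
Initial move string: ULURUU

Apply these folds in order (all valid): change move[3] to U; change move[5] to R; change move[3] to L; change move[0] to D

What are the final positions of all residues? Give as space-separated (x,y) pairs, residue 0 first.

Answer: (0,0) (0,-1) (-1,-1) (-1,0) (-2,0) (-2,1) (-1,1)

Derivation:
Initial moves: ULURUU
Fold: move[3]->U => ULUUUU (positions: [(0, 0), (0, 1), (-1, 1), (-1, 2), (-1, 3), (-1, 4), (-1, 5)])
Fold: move[5]->R => ULUUUR (positions: [(0, 0), (0, 1), (-1, 1), (-1, 2), (-1, 3), (-1, 4), (0, 4)])
Fold: move[3]->L => ULULUR (positions: [(0, 0), (0, 1), (-1, 1), (-1, 2), (-2, 2), (-2, 3), (-1, 3)])
Fold: move[0]->D => DLULUR (positions: [(0, 0), (0, -1), (-1, -1), (-1, 0), (-2, 0), (-2, 1), (-1, 1)])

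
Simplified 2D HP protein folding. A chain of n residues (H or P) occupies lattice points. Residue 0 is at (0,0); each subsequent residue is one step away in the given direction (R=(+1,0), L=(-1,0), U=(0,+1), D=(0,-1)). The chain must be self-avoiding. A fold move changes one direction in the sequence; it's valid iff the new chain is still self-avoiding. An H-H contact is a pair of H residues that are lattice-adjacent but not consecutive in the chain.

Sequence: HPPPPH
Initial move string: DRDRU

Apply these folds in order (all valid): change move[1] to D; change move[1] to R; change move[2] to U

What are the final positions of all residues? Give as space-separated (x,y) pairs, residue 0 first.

Initial moves: DRDRU
Fold: move[1]->D => DDDRU (positions: [(0, 0), (0, -1), (0, -2), (0, -3), (1, -3), (1, -2)])
Fold: move[1]->R => DRDRU (positions: [(0, 0), (0, -1), (1, -1), (1, -2), (2, -2), (2, -1)])
Fold: move[2]->U => DRURU (positions: [(0, 0), (0, -1), (1, -1), (1, 0), (2, 0), (2, 1)])

Answer: (0,0) (0,-1) (1,-1) (1,0) (2,0) (2,1)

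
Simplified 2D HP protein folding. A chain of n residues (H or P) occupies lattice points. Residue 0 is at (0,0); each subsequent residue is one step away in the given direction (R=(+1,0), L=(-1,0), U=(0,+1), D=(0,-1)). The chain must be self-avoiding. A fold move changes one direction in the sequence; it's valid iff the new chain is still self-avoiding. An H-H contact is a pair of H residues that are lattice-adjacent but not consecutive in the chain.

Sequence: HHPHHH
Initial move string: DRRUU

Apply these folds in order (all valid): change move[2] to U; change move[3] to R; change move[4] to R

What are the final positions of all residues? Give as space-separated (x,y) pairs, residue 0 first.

Answer: (0,0) (0,-1) (1,-1) (1,0) (2,0) (3,0)

Derivation:
Initial moves: DRRUU
Fold: move[2]->U => DRUUU (positions: [(0, 0), (0, -1), (1, -1), (1, 0), (1, 1), (1, 2)])
Fold: move[3]->R => DRURU (positions: [(0, 0), (0, -1), (1, -1), (1, 0), (2, 0), (2, 1)])
Fold: move[4]->R => DRURR (positions: [(0, 0), (0, -1), (1, -1), (1, 0), (2, 0), (3, 0)])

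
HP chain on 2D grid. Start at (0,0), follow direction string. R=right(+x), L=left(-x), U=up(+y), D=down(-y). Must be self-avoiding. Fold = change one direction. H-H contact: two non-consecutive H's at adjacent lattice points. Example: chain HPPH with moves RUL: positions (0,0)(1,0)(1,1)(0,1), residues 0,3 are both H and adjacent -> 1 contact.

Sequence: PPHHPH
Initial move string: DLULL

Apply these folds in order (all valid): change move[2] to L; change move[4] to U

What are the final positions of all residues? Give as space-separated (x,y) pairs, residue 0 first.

Initial moves: DLULL
Fold: move[2]->L => DLLLL (positions: [(0, 0), (0, -1), (-1, -1), (-2, -1), (-3, -1), (-4, -1)])
Fold: move[4]->U => DLLLU (positions: [(0, 0), (0, -1), (-1, -1), (-2, -1), (-3, -1), (-3, 0)])

Answer: (0,0) (0,-1) (-1,-1) (-2,-1) (-3,-1) (-3,0)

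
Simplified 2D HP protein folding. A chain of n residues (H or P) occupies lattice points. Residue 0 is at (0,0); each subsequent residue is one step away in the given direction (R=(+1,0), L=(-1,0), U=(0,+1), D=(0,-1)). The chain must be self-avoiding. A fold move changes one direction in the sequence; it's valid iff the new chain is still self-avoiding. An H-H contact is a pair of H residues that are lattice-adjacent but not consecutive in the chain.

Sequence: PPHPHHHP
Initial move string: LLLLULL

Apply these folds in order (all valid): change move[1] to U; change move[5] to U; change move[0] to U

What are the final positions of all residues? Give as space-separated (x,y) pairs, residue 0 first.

Answer: (0,0) (0,1) (0,2) (-1,2) (-2,2) (-2,3) (-2,4) (-3,4)

Derivation:
Initial moves: LLLLULL
Fold: move[1]->U => LULLULL (positions: [(0, 0), (-1, 0), (-1, 1), (-2, 1), (-3, 1), (-3, 2), (-4, 2), (-5, 2)])
Fold: move[5]->U => LULLUUL (positions: [(0, 0), (-1, 0), (-1, 1), (-2, 1), (-3, 1), (-3, 2), (-3, 3), (-4, 3)])
Fold: move[0]->U => UULLUUL (positions: [(0, 0), (0, 1), (0, 2), (-1, 2), (-2, 2), (-2, 3), (-2, 4), (-3, 4)])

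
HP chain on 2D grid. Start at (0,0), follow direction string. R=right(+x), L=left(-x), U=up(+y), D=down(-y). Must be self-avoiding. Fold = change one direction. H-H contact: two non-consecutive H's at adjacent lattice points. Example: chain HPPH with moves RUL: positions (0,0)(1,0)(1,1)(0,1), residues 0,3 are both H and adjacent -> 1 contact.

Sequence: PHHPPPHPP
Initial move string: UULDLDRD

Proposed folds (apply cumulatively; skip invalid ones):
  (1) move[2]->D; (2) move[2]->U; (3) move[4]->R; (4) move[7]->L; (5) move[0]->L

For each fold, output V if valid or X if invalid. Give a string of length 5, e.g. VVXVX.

Answer: XXXXV

Derivation:
Initial: UULDLDRD -> [(0, 0), (0, 1), (0, 2), (-1, 2), (-1, 1), (-2, 1), (-2, 0), (-1, 0), (-1, -1)]
Fold 1: move[2]->D => UUDDLDRD INVALID (collision), skipped
Fold 2: move[2]->U => UUUDLDRD INVALID (collision), skipped
Fold 3: move[4]->R => UULDRDRD INVALID (collision), skipped
Fold 4: move[7]->L => UULDLDRL INVALID (collision), skipped
Fold 5: move[0]->L => LULDLDRD VALID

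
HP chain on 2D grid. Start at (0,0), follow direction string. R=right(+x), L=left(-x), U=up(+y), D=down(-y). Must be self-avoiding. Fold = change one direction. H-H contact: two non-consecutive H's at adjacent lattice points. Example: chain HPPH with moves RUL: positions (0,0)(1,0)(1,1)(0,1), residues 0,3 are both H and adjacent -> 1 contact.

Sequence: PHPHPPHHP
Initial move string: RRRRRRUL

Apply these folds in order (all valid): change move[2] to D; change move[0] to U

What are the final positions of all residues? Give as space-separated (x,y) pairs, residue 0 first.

Initial moves: RRRRRRUL
Fold: move[2]->D => RRDRRRUL (positions: [(0, 0), (1, 0), (2, 0), (2, -1), (3, -1), (4, -1), (5, -1), (5, 0), (4, 0)])
Fold: move[0]->U => URDRRRUL (positions: [(0, 0), (0, 1), (1, 1), (1, 0), (2, 0), (3, 0), (4, 0), (4, 1), (3, 1)])

Answer: (0,0) (0,1) (1,1) (1,0) (2,0) (3,0) (4,0) (4,1) (3,1)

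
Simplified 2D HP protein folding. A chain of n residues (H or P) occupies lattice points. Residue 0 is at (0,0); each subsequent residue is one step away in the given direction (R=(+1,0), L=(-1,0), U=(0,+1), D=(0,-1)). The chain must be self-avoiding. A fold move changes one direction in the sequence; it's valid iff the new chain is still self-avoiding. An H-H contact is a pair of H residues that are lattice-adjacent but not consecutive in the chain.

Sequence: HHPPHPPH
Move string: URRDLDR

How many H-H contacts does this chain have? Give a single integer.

Answer: 1

Derivation:
Positions: [(0, 0), (0, 1), (1, 1), (2, 1), (2, 0), (1, 0), (1, -1), (2, -1)]
H-H contact: residue 4 @(2,0) - residue 7 @(2, -1)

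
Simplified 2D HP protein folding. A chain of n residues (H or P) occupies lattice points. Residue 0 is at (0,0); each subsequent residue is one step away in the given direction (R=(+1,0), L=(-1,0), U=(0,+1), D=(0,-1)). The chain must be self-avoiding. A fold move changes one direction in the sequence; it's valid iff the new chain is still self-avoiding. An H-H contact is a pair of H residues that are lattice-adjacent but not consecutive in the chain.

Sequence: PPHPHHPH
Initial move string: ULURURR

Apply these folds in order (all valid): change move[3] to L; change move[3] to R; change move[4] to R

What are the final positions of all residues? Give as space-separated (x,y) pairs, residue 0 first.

Answer: (0,0) (0,1) (-1,1) (-1,2) (0,2) (1,2) (2,2) (3,2)

Derivation:
Initial moves: ULURURR
Fold: move[3]->L => ULULURR (positions: [(0, 0), (0, 1), (-1, 1), (-1, 2), (-2, 2), (-2, 3), (-1, 3), (0, 3)])
Fold: move[3]->R => ULURURR (positions: [(0, 0), (0, 1), (-1, 1), (-1, 2), (0, 2), (0, 3), (1, 3), (2, 3)])
Fold: move[4]->R => ULURRRR (positions: [(0, 0), (0, 1), (-1, 1), (-1, 2), (0, 2), (1, 2), (2, 2), (3, 2)])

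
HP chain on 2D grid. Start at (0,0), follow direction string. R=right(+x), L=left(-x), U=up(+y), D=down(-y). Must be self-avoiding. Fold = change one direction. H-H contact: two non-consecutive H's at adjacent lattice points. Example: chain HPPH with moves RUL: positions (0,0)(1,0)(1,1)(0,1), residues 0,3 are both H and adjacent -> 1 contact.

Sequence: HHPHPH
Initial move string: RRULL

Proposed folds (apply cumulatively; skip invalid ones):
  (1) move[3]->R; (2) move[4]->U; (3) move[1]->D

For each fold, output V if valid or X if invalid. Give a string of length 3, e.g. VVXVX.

Answer: XVX

Derivation:
Initial: RRULL -> [(0, 0), (1, 0), (2, 0), (2, 1), (1, 1), (0, 1)]
Fold 1: move[3]->R => RRURL INVALID (collision), skipped
Fold 2: move[4]->U => RRULU VALID
Fold 3: move[1]->D => RDULU INVALID (collision), skipped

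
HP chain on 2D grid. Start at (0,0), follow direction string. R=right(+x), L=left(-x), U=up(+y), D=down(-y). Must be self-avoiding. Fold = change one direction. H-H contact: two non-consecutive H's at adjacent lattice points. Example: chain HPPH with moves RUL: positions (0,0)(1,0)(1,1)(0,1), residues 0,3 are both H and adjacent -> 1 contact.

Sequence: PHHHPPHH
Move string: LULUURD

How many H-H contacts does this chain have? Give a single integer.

Answer: 1

Derivation:
Positions: [(0, 0), (-1, 0), (-1, 1), (-2, 1), (-2, 2), (-2, 3), (-1, 3), (-1, 2)]
H-H contact: residue 2 @(-1,1) - residue 7 @(-1, 2)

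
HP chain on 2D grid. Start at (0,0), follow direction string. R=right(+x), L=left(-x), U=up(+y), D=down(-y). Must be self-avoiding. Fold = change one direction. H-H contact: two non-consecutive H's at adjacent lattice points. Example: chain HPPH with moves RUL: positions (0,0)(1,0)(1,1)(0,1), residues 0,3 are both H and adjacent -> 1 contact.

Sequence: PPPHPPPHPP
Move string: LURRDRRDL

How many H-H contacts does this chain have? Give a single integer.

Positions: [(0, 0), (-1, 0), (-1, 1), (0, 1), (1, 1), (1, 0), (2, 0), (3, 0), (3, -1), (2, -1)]
No H-H contacts found.

Answer: 0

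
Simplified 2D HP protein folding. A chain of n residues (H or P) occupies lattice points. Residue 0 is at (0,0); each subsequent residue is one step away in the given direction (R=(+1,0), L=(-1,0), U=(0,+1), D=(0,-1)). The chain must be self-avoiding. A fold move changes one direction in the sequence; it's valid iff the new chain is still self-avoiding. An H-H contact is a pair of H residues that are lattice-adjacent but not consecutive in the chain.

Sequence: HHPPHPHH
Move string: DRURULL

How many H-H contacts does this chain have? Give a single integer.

Answer: 1

Derivation:
Positions: [(0, 0), (0, -1), (1, -1), (1, 0), (2, 0), (2, 1), (1, 1), (0, 1)]
H-H contact: residue 0 @(0,0) - residue 7 @(0, 1)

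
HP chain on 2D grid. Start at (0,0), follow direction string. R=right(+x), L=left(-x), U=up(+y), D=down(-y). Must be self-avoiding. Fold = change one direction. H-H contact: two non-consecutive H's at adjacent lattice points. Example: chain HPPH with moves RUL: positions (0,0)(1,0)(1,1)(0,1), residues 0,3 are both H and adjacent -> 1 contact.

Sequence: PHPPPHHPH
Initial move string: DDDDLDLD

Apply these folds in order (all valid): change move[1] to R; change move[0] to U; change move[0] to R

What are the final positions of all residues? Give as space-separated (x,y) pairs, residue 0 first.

Initial moves: DDDDLDLD
Fold: move[1]->R => DRDDLDLD (positions: [(0, 0), (0, -1), (1, -1), (1, -2), (1, -3), (0, -3), (0, -4), (-1, -4), (-1, -5)])
Fold: move[0]->U => URDDLDLD (positions: [(0, 0), (0, 1), (1, 1), (1, 0), (1, -1), (0, -1), (0, -2), (-1, -2), (-1, -3)])
Fold: move[0]->R => RRDDLDLD (positions: [(0, 0), (1, 0), (2, 0), (2, -1), (2, -2), (1, -2), (1, -3), (0, -3), (0, -4)])

Answer: (0,0) (1,0) (2,0) (2,-1) (2,-2) (1,-2) (1,-3) (0,-3) (0,-4)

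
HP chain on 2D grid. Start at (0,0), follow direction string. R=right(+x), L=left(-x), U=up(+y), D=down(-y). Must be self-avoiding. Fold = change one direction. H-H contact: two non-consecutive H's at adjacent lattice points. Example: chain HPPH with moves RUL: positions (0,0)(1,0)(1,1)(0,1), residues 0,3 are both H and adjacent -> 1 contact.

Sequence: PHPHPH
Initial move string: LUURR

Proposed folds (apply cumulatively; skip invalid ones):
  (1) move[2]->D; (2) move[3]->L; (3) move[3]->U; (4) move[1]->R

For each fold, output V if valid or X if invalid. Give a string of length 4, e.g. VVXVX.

Initial: LUURR -> [(0, 0), (-1, 0), (-1, 1), (-1, 2), (0, 2), (1, 2)]
Fold 1: move[2]->D => LUDRR INVALID (collision), skipped
Fold 2: move[3]->L => LUULR INVALID (collision), skipped
Fold 3: move[3]->U => LUUUR VALID
Fold 4: move[1]->R => LRUUR INVALID (collision), skipped

Answer: XXVX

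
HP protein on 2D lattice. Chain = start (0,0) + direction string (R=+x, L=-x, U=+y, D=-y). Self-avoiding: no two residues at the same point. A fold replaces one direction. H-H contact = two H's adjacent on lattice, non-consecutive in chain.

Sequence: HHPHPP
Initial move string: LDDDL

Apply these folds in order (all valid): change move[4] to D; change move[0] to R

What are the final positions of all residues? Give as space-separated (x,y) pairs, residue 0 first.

Initial moves: LDDDL
Fold: move[4]->D => LDDDD (positions: [(0, 0), (-1, 0), (-1, -1), (-1, -2), (-1, -3), (-1, -4)])
Fold: move[0]->R => RDDDD (positions: [(0, 0), (1, 0), (1, -1), (1, -2), (1, -3), (1, -4)])

Answer: (0,0) (1,0) (1,-1) (1,-2) (1,-3) (1,-4)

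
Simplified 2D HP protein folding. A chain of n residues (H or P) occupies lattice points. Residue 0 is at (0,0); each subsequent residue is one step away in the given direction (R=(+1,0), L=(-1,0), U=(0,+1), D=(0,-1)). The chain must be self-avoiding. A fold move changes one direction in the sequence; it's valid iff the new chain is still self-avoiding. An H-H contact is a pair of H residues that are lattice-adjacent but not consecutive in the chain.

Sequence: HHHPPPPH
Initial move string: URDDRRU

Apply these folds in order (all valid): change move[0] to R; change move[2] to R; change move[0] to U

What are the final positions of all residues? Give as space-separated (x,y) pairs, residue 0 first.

Answer: (0,0) (0,1) (1,1) (2,1) (2,0) (3,0) (4,0) (4,1)

Derivation:
Initial moves: URDDRRU
Fold: move[0]->R => RRDDRRU (positions: [(0, 0), (1, 0), (2, 0), (2, -1), (2, -2), (3, -2), (4, -2), (4, -1)])
Fold: move[2]->R => RRRDRRU (positions: [(0, 0), (1, 0), (2, 0), (3, 0), (3, -1), (4, -1), (5, -1), (5, 0)])
Fold: move[0]->U => URRDRRU (positions: [(0, 0), (0, 1), (1, 1), (2, 1), (2, 0), (3, 0), (4, 0), (4, 1)])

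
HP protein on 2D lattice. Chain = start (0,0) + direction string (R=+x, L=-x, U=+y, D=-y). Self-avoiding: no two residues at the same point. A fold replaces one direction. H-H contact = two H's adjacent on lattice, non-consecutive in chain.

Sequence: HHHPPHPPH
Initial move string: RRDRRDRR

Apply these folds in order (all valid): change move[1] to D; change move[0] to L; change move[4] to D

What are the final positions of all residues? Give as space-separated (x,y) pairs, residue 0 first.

Initial moves: RRDRRDRR
Fold: move[1]->D => RDDRRDRR (positions: [(0, 0), (1, 0), (1, -1), (1, -2), (2, -2), (3, -2), (3, -3), (4, -3), (5, -3)])
Fold: move[0]->L => LDDRRDRR (positions: [(0, 0), (-1, 0), (-1, -1), (-1, -2), (0, -2), (1, -2), (1, -3), (2, -3), (3, -3)])
Fold: move[4]->D => LDDRDDRR (positions: [(0, 0), (-1, 0), (-1, -1), (-1, -2), (0, -2), (0, -3), (0, -4), (1, -4), (2, -4)])

Answer: (0,0) (-1,0) (-1,-1) (-1,-2) (0,-2) (0,-3) (0,-4) (1,-4) (2,-4)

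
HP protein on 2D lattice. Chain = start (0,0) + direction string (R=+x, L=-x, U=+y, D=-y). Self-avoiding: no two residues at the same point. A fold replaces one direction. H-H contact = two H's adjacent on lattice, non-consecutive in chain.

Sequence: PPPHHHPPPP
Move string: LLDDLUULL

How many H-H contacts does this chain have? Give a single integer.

Answer: 0

Derivation:
Positions: [(0, 0), (-1, 0), (-2, 0), (-2, -1), (-2, -2), (-3, -2), (-3, -1), (-3, 0), (-4, 0), (-5, 0)]
No H-H contacts found.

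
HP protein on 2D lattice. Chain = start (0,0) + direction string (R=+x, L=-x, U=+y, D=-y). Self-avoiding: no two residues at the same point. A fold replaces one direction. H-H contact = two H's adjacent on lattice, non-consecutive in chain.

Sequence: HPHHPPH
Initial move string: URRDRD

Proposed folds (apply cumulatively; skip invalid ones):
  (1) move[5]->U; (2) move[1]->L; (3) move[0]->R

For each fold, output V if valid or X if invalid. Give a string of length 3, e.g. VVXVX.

Answer: VXV

Derivation:
Initial: URRDRD -> [(0, 0), (0, 1), (1, 1), (2, 1), (2, 0), (3, 0), (3, -1)]
Fold 1: move[5]->U => URRDRU VALID
Fold 2: move[1]->L => ULRDRU INVALID (collision), skipped
Fold 3: move[0]->R => RRRDRU VALID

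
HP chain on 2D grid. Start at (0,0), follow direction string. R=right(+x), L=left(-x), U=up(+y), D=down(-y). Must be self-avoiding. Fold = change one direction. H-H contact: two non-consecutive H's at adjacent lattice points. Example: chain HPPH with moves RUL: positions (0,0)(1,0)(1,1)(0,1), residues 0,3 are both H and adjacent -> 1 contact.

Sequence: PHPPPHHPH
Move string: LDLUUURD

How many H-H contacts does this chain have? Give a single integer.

Positions: [(0, 0), (-1, 0), (-1, -1), (-2, -1), (-2, 0), (-2, 1), (-2, 2), (-1, 2), (-1, 1)]
H-H contact: residue 1 @(-1,0) - residue 8 @(-1, 1)
H-H contact: residue 5 @(-2,1) - residue 8 @(-1, 1)

Answer: 2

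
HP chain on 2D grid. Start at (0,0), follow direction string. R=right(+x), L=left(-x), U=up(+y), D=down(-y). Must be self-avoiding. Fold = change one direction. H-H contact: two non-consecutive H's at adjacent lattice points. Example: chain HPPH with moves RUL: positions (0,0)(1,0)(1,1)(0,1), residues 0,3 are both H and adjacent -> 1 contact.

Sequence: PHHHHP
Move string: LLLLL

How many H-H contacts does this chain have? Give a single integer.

Positions: [(0, 0), (-1, 0), (-2, 0), (-3, 0), (-4, 0), (-5, 0)]
No H-H contacts found.

Answer: 0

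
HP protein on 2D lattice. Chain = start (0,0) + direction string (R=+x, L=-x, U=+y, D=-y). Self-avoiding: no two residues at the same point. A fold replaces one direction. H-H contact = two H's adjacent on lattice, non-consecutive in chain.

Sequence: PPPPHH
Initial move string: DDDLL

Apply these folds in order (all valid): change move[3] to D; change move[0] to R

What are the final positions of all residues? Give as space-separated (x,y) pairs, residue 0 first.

Answer: (0,0) (1,0) (1,-1) (1,-2) (1,-3) (0,-3)

Derivation:
Initial moves: DDDLL
Fold: move[3]->D => DDDDL (positions: [(0, 0), (0, -1), (0, -2), (0, -3), (0, -4), (-1, -4)])
Fold: move[0]->R => RDDDL (positions: [(0, 0), (1, 0), (1, -1), (1, -2), (1, -3), (0, -3)])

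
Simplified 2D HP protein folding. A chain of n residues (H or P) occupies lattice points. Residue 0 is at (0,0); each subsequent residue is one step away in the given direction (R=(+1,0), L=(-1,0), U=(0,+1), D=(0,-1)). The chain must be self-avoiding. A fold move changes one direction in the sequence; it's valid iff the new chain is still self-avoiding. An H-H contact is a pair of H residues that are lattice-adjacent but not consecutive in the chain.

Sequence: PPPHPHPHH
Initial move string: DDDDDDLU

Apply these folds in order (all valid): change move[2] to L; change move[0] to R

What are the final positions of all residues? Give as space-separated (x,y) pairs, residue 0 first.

Answer: (0,0) (1,0) (1,-1) (0,-1) (0,-2) (0,-3) (0,-4) (-1,-4) (-1,-3)

Derivation:
Initial moves: DDDDDDLU
Fold: move[2]->L => DDLDDDLU (positions: [(0, 0), (0, -1), (0, -2), (-1, -2), (-1, -3), (-1, -4), (-1, -5), (-2, -5), (-2, -4)])
Fold: move[0]->R => RDLDDDLU (positions: [(0, 0), (1, 0), (1, -1), (0, -1), (0, -2), (0, -3), (0, -4), (-1, -4), (-1, -3)])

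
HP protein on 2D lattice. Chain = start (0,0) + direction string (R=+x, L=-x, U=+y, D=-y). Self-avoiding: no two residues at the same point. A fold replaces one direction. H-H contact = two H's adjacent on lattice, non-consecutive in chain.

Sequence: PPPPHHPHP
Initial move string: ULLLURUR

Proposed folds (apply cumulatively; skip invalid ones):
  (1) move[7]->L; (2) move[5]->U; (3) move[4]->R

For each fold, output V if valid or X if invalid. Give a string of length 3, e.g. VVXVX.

Answer: VVX

Derivation:
Initial: ULLLURUR -> [(0, 0), (0, 1), (-1, 1), (-2, 1), (-3, 1), (-3, 2), (-2, 2), (-2, 3), (-1, 3)]
Fold 1: move[7]->L => ULLLURUL VALID
Fold 2: move[5]->U => ULLLUUUL VALID
Fold 3: move[4]->R => ULLLRUUL INVALID (collision), skipped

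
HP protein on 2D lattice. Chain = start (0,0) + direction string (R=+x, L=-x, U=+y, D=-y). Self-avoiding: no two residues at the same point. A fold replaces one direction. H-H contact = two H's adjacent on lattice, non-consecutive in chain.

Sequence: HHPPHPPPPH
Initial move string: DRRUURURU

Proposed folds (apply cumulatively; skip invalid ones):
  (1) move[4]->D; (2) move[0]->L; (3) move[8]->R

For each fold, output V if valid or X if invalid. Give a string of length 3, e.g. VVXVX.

Initial: DRRUURURU -> [(0, 0), (0, -1), (1, -1), (2, -1), (2, 0), (2, 1), (3, 1), (3, 2), (4, 2), (4, 3)]
Fold 1: move[4]->D => DRRUDRURU INVALID (collision), skipped
Fold 2: move[0]->L => LRRUURURU INVALID (collision), skipped
Fold 3: move[8]->R => DRRUURURR VALID

Answer: XXV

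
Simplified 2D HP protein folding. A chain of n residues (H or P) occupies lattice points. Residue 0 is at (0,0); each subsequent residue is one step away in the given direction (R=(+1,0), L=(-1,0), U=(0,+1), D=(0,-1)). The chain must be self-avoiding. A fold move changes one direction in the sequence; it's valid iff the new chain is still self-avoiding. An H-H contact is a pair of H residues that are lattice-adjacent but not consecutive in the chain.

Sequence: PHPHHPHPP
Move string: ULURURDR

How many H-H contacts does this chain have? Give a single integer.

Answer: 1

Derivation:
Positions: [(0, 0), (0, 1), (-1, 1), (-1, 2), (0, 2), (0, 3), (1, 3), (1, 2), (2, 2)]
H-H contact: residue 1 @(0,1) - residue 4 @(0, 2)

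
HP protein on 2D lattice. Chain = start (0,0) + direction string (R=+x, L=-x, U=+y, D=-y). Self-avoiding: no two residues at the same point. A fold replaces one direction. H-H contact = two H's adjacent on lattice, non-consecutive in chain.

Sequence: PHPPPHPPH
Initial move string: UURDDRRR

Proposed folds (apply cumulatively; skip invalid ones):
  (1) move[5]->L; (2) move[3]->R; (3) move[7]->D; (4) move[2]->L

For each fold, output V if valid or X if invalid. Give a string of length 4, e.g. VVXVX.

Initial: UURDDRRR -> [(0, 0), (0, 1), (0, 2), (1, 2), (1, 1), (1, 0), (2, 0), (3, 0), (4, 0)]
Fold 1: move[5]->L => UURDDLRR INVALID (collision), skipped
Fold 2: move[3]->R => UURRDRRR VALID
Fold 3: move[7]->D => UURRDRRD VALID
Fold 4: move[2]->L => UULRDRRD INVALID (collision), skipped

Answer: XVVX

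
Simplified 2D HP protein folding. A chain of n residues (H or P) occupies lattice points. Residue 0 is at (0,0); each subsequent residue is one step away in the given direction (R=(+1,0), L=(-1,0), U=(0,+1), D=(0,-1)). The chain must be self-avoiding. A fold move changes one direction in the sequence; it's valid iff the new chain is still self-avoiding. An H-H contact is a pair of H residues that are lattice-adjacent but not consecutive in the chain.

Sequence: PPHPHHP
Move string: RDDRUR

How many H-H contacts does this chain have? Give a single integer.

Positions: [(0, 0), (1, 0), (1, -1), (1, -2), (2, -2), (2, -1), (3, -1)]
H-H contact: residue 2 @(1,-1) - residue 5 @(2, -1)

Answer: 1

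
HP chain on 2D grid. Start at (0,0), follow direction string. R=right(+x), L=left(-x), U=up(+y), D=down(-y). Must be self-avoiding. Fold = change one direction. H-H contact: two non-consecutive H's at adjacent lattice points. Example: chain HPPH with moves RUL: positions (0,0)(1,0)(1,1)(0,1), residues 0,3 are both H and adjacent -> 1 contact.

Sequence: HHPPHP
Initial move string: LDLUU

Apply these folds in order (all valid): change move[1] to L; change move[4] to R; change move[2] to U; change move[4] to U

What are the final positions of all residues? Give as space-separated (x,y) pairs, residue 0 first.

Answer: (0,0) (-1,0) (-2,0) (-2,1) (-2,2) (-2,3)

Derivation:
Initial moves: LDLUU
Fold: move[1]->L => LLLUU (positions: [(0, 0), (-1, 0), (-2, 0), (-3, 0), (-3, 1), (-3, 2)])
Fold: move[4]->R => LLLUR (positions: [(0, 0), (-1, 0), (-2, 0), (-3, 0), (-3, 1), (-2, 1)])
Fold: move[2]->U => LLUUR (positions: [(0, 0), (-1, 0), (-2, 0), (-2, 1), (-2, 2), (-1, 2)])
Fold: move[4]->U => LLUUU (positions: [(0, 0), (-1, 0), (-2, 0), (-2, 1), (-2, 2), (-2, 3)])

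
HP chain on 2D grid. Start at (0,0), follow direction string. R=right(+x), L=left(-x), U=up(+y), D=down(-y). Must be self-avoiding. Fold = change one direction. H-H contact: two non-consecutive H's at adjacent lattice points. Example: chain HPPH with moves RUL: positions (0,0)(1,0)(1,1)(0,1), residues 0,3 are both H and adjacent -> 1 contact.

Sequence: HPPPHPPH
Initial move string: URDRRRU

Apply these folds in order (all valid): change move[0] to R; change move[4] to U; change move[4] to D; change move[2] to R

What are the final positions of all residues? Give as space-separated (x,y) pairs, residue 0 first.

Initial moves: URDRRRU
Fold: move[0]->R => RRDRRRU (positions: [(0, 0), (1, 0), (2, 0), (2, -1), (3, -1), (4, -1), (5, -1), (5, 0)])
Fold: move[4]->U => RRDRURU (positions: [(0, 0), (1, 0), (2, 0), (2, -1), (3, -1), (3, 0), (4, 0), (4, 1)])
Fold: move[4]->D => RRDRDRU (positions: [(0, 0), (1, 0), (2, 0), (2, -1), (3, -1), (3, -2), (4, -2), (4, -1)])
Fold: move[2]->R => RRRRDRU (positions: [(0, 0), (1, 0), (2, 0), (3, 0), (4, 0), (4, -1), (5, -1), (5, 0)])

Answer: (0,0) (1,0) (2,0) (3,0) (4,0) (4,-1) (5,-1) (5,0)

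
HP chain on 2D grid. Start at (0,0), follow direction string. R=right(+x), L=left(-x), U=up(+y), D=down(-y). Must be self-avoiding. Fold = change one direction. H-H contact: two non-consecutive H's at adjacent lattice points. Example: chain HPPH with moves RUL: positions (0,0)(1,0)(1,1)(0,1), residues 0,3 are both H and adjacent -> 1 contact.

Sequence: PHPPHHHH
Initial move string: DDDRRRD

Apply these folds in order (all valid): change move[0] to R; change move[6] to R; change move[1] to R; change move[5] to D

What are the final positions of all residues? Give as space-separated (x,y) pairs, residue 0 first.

Initial moves: DDDRRRD
Fold: move[0]->R => RDDRRRD (positions: [(0, 0), (1, 0), (1, -1), (1, -2), (2, -2), (3, -2), (4, -2), (4, -3)])
Fold: move[6]->R => RDDRRRR (positions: [(0, 0), (1, 0), (1, -1), (1, -2), (2, -2), (3, -2), (4, -2), (5, -2)])
Fold: move[1]->R => RRDRRRR (positions: [(0, 0), (1, 0), (2, 0), (2, -1), (3, -1), (4, -1), (5, -1), (6, -1)])
Fold: move[5]->D => RRDRRDR (positions: [(0, 0), (1, 0), (2, 0), (2, -1), (3, -1), (4, -1), (4, -2), (5, -2)])

Answer: (0,0) (1,0) (2,0) (2,-1) (3,-1) (4,-1) (4,-2) (5,-2)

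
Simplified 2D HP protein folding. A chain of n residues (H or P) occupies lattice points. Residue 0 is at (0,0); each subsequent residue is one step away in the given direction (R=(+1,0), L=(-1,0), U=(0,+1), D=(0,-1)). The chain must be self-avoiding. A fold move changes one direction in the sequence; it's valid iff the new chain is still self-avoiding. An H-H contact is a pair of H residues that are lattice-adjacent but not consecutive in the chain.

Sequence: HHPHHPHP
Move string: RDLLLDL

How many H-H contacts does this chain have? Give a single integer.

Answer: 1

Derivation:
Positions: [(0, 0), (1, 0), (1, -1), (0, -1), (-1, -1), (-2, -1), (-2, -2), (-3, -2)]
H-H contact: residue 0 @(0,0) - residue 3 @(0, -1)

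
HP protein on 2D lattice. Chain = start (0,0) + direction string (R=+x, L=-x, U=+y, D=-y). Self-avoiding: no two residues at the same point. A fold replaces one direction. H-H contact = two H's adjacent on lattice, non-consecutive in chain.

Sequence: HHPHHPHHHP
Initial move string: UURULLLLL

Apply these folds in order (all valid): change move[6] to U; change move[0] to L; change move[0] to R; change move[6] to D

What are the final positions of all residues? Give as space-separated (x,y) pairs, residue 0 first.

Answer: (0,0) (1,0) (1,1) (2,1) (2,2) (1,2) (0,2) (0,1) (-1,1) (-2,1)

Derivation:
Initial moves: UURULLLLL
Fold: move[6]->U => UURULLULL (positions: [(0, 0), (0, 1), (0, 2), (1, 2), (1, 3), (0, 3), (-1, 3), (-1, 4), (-2, 4), (-3, 4)])
Fold: move[0]->L => LURULLULL (positions: [(0, 0), (-1, 0), (-1, 1), (0, 1), (0, 2), (-1, 2), (-2, 2), (-2, 3), (-3, 3), (-4, 3)])
Fold: move[0]->R => RURULLULL (positions: [(0, 0), (1, 0), (1, 1), (2, 1), (2, 2), (1, 2), (0, 2), (0, 3), (-1, 3), (-2, 3)])
Fold: move[6]->D => RURULLDLL (positions: [(0, 0), (1, 0), (1, 1), (2, 1), (2, 2), (1, 2), (0, 2), (0, 1), (-1, 1), (-2, 1)])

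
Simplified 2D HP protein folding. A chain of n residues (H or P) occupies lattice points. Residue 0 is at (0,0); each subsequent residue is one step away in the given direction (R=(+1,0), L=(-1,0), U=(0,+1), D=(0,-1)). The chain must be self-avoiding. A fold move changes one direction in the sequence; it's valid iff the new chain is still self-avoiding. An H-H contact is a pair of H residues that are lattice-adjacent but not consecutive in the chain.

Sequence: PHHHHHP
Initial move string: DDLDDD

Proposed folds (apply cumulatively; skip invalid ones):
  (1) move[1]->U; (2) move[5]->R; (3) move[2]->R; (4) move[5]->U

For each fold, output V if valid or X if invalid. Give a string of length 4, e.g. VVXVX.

Answer: XVVX

Derivation:
Initial: DDLDDD -> [(0, 0), (0, -1), (0, -2), (-1, -2), (-1, -3), (-1, -4), (-1, -5)]
Fold 1: move[1]->U => DULDDD INVALID (collision), skipped
Fold 2: move[5]->R => DDLDDR VALID
Fold 3: move[2]->R => DDRDDR VALID
Fold 4: move[5]->U => DDRDDU INVALID (collision), skipped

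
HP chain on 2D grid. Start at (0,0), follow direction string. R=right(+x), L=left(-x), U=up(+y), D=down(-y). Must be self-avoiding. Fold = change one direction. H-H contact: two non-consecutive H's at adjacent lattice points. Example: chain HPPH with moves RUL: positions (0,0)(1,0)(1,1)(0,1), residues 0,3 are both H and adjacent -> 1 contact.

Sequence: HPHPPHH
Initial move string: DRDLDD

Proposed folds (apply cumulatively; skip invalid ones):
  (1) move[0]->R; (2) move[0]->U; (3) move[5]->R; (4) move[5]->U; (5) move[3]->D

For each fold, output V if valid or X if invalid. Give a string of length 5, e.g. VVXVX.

Answer: VXVXV

Derivation:
Initial: DRDLDD -> [(0, 0), (0, -1), (1, -1), (1, -2), (0, -2), (0, -3), (0, -4)]
Fold 1: move[0]->R => RRDLDD VALID
Fold 2: move[0]->U => URDLDD INVALID (collision), skipped
Fold 3: move[5]->R => RRDLDR VALID
Fold 4: move[5]->U => RRDLDU INVALID (collision), skipped
Fold 5: move[3]->D => RRDDDR VALID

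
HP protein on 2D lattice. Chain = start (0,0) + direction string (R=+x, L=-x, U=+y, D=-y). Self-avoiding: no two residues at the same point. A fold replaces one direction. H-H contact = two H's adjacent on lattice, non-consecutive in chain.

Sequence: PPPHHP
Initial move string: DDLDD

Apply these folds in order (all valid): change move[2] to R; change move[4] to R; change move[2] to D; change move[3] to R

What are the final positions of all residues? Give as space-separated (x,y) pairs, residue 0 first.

Answer: (0,0) (0,-1) (0,-2) (0,-3) (1,-3) (2,-3)

Derivation:
Initial moves: DDLDD
Fold: move[2]->R => DDRDD (positions: [(0, 0), (0, -1), (0, -2), (1, -2), (1, -3), (1, -4)])
Fold: move[4]->R => DDRDR (positions: [(0, 0), (0, -1), (0, -2), (1, -2), (1, -3), (2, -3)])
Fold: move[2]->D => DDDDR (positions: [(0, 0), (0, -1), (0, -2), (0, -3), (0, -4), (1, -4)])
Fold: move[3]->R => DDDRR (positions: [(0, 0), (0, -1), (0, -2), (0, -3), (1, -3), (2, -3)])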